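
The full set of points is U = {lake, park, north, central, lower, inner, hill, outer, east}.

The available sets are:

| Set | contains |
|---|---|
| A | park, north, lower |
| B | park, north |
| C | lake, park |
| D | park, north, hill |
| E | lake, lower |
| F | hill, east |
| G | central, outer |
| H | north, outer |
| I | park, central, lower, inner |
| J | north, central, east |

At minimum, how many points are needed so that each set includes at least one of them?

T = {park, lower, outer, east} meets every set (each contains at least one member of T), and |T| = 4.
The sets B, E, F, G are pairwise disjoint, so any hitting set needs a separate point for each — at least 4. Hence 4 is optimal.

4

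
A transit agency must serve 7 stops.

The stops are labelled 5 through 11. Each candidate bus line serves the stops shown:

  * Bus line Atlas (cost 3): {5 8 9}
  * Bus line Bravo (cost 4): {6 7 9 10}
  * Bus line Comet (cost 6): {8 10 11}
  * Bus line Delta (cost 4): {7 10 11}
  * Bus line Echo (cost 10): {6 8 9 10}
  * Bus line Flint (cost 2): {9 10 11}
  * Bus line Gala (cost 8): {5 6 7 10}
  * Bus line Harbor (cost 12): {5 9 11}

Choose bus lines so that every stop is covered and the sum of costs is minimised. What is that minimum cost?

9

Atlas, Bravo, Flint together cover every stop (Atlas ∪ Bravo ∪ Flint = {5, 6, 7, 8, 9, 10, 11}); total cost 3 + 4 + 2 = 9.
No covering selection has total cost below 9.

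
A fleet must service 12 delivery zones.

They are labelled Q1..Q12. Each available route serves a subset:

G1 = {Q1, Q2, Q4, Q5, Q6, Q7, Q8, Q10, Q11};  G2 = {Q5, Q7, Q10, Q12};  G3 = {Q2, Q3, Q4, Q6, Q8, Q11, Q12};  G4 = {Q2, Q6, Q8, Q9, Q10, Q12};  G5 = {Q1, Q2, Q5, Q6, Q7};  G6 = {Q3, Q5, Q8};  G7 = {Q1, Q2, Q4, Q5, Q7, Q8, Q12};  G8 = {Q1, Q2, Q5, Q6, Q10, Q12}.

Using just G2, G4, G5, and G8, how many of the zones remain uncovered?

Union of G2, G4, G5, G8 = {Q1, Q2, Q5, Q6, Q7, Q8, Q9, Q10, Q12}.
Not covered: Q3, Q4, Q11 — 3 zones.

3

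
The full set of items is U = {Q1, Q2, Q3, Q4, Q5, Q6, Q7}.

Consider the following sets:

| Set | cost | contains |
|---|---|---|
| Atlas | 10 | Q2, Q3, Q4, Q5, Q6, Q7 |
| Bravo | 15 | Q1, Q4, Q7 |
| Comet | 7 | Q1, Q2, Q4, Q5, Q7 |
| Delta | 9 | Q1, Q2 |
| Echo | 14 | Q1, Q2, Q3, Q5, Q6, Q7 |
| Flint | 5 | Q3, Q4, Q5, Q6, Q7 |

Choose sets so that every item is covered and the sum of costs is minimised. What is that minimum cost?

Comet, Flint together cover every item (Comet ∪ Flint = {Q1, Q2, Q3, Q4, Q5, Q6, Q7}); total cost 7 + 5 = 12.
No covering selection has total cost below 12.

12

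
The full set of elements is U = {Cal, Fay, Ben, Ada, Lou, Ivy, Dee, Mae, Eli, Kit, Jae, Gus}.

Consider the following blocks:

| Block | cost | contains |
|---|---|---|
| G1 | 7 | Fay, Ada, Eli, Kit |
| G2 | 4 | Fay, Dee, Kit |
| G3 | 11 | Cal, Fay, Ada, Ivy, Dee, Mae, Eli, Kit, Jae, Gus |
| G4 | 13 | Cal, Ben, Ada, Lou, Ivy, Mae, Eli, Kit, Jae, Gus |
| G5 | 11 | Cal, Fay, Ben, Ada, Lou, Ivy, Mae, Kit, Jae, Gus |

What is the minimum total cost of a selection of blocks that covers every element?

17

G2, G4 together cover every element (G2 ∪ G4 = {Cal, Fay, Ben, Ada, Lou, Ivy, Dee, Mae, Eli, Kit, Jae, Gus}); total cost 4 + 13 = 17.
The greedy pick G3, G5 costs 22; no covering selection beats 17.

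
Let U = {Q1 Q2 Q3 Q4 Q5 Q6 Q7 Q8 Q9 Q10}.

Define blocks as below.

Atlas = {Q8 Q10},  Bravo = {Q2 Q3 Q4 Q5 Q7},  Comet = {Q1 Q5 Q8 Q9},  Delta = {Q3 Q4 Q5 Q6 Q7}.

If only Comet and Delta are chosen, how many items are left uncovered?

2

Union of Comet, Delta = {Q1, Q3, Q4, Q5, Q6, Q7, Q8, Q9}.
Not covered: Q2, Q10 — 2 items.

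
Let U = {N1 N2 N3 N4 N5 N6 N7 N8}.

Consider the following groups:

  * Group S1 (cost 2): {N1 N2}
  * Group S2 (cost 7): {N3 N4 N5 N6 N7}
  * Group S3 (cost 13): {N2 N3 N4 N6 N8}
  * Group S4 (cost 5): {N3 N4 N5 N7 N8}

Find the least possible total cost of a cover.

S1, S2, S4 together cover every element (S1 ∪ S2 ∪ S4 = {N1, N2, N3, N4, N5, N6, N7, N8}); total cost 2 + 7 + 5 = 14.
No covering selection has total cost below 14.

14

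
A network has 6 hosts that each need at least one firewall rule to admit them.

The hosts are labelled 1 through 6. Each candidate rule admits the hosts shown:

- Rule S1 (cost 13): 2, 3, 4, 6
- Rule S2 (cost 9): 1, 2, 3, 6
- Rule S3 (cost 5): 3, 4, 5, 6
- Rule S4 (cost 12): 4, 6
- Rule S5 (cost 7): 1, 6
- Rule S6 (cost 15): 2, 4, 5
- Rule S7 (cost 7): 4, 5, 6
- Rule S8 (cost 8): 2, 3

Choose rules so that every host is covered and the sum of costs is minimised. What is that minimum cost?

14

S2, S3 together cover every host (S2 ∪ S3 = {1, 2, 3, 4, 5, 6}); total cost 9 + 5 = 14.
No covering selection has total cost below 14.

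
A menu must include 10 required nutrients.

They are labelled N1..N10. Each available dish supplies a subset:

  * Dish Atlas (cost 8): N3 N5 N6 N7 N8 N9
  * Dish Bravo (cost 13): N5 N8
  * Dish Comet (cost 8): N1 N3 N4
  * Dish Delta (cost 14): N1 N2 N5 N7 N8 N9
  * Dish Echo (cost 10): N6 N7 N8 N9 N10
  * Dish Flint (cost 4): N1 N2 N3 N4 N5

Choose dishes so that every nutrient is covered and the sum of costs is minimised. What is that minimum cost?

14

Echo, Flint together cover every nutrient (Echo ∪ Flint = {N1, N2, N3, N4, N5, N6, N7, N8, N9, N10}); total cost 10 + 4 = 14.
The greedy pick Flint, Atlas, Echo costs 22; no covering selection beats 14.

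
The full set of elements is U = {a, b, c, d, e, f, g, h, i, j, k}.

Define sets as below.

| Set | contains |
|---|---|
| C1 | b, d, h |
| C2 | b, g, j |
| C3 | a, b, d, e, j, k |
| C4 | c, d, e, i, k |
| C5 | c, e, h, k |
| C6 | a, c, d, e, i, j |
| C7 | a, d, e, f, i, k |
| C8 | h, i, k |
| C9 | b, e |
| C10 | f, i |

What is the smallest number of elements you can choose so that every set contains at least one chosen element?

Take T = {b, h, i}. Each listed set contains at least one of these, so T is a hitting set of size 3.
The sets C2, C5, C10 are pairwise disjoint, so any hitting set needs a separate element for each — at least 3. Hence 3 is optimal.

3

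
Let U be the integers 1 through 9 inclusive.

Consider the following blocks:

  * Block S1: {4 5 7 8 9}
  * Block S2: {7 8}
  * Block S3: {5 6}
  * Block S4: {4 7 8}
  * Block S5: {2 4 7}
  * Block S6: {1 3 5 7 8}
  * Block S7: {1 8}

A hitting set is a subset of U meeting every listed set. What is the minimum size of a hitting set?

H = {4, 6, 8} meets every block (each contains at least one member of H), and |H| = 3.
The blocks S3, S5, S7 are pairwise disjoint, so any hitting set needs a separate item for each — at least 3. Hence 3 is optimal.

3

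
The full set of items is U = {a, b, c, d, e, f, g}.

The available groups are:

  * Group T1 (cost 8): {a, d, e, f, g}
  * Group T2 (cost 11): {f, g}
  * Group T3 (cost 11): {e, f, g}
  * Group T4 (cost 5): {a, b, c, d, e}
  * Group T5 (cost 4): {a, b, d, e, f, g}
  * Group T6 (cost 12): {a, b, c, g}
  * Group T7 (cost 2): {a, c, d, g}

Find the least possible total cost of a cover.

T5, T7 together cover every item (T5 ∪ T7 = {a, b, c, d, e, f, g}); total cost 4 + 2 = 6.
No covering selection has total cost below 6.

6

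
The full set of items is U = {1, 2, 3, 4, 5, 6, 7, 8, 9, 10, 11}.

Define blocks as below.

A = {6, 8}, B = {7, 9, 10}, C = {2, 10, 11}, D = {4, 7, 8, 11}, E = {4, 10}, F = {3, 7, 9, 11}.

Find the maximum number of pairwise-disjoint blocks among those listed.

A, E, F are pairwise disjoint (A={6,8}; E={4,10}; F={3,7,9,11}).
Every remaining block overlaps one of these, and no 4 of the listed blocks are pairwise disjoint, so 3 is the maximum.

3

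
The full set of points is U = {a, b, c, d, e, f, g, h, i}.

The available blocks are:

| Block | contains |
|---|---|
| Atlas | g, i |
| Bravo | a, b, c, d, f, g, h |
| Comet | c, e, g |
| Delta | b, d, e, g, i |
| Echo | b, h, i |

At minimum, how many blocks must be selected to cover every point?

2

Bravo and Delta cover everything between them: the union {a, b, c, d, e, f, g, h, i} is all of U.
No single block has all 9 points (the largest, Bravo, has 7), so 2 is optimal.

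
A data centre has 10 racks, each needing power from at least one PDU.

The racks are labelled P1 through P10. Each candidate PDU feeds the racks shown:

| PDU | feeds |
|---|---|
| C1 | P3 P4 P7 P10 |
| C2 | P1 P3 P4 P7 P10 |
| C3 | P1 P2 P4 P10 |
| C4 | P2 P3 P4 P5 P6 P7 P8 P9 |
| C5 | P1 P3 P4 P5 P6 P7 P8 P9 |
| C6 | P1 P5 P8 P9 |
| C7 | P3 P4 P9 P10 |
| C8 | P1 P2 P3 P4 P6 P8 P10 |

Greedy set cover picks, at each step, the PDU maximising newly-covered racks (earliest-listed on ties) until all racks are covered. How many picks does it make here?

2

Greedy: pick C4 (covers 8 new) → pick C2 (covers 2 new). Total picks: 2.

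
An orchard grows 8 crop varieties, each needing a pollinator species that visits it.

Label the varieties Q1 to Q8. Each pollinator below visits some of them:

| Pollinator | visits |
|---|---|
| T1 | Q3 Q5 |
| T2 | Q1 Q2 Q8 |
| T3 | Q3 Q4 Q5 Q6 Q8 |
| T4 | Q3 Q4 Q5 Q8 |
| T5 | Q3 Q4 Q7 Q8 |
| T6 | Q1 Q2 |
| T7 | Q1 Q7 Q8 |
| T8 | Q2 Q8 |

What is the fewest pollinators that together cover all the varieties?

Take {T3, T7, T8}. Their union is {Q1, Q2, Q3, Q4, Q5, Q6, Q7, Q8}, which is all 8 varieties.
Only T3 contains Q6, so T3 is forced; the remaining 3 varieties need at least 2 more pollinators (each remaining pollinator adds at most 2) — so at least 3 pollinators are needed, and 3 is optimal.

3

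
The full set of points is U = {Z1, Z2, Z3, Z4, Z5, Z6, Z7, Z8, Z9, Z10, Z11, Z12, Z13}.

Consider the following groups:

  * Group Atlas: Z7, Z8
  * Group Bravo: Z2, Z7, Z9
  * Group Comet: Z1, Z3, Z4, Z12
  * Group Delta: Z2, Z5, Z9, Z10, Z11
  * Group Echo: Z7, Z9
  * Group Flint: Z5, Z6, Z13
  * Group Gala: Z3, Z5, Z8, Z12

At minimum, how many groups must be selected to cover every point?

4

Atlas, Comet, Delta, and Flint cover everything between them: the union {Z1, Z2, Z3, Z4, Z5, Z6, Z7, Z8, Z9, Z10, Z11, Z12, Z13} is all of U.
Only Flint contains Z6, so Flint is forced; the remaining 10 points need at least 3 more groups (each remaining group adds at most 4) — so at least 4 groups are needed, and 4 is optimal.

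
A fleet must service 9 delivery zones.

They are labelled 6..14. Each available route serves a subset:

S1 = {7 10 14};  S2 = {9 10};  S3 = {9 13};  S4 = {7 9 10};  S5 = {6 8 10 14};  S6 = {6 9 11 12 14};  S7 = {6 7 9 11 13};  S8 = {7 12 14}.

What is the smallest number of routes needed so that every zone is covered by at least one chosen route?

3

S5 and S6 and S7 together: S5 ∪ S6 ∪ S7 = {6, 7, 8, 9, 10, 11, 12, 13, 14} — every zone is covered.
Only S5 contains 8, so S5 is forced; the remaining 5 zones need at least 2 more routes (each remaining route adds at most 4) — so at least 3 routes are needed, and 3 is optimal.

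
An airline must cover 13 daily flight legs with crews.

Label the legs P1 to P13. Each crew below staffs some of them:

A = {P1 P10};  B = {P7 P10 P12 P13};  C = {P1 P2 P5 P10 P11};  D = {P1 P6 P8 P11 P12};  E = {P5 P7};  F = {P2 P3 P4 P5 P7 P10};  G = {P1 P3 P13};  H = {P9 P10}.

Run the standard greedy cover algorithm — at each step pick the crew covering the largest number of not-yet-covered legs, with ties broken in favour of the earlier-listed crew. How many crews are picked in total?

Greedy: pick F (covers 6 new) → pick D (covers 5 new) → pick B (covers 1 new) → pick H (covers 1 new). Total picks: 4.

4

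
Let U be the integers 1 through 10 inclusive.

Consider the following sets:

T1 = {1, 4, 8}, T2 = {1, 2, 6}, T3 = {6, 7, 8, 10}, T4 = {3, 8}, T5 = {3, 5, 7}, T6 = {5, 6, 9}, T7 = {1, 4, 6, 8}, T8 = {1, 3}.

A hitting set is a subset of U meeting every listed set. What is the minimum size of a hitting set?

3

Take H = {1, 5, 8}. Each listed set contains at least one of these, so H is a hitting set of size 3.
No choice of 2 elements meets every set, so 3 is the minimum.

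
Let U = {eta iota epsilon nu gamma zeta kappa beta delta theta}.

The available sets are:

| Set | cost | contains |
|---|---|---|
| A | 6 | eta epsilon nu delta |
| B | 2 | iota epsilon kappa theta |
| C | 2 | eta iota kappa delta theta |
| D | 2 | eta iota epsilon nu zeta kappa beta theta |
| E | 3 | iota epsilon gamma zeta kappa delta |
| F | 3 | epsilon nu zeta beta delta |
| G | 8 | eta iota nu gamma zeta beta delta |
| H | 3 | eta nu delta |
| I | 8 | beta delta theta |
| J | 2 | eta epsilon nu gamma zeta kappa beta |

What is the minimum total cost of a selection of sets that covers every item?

C, J together cover every item (C ∪ J = {eta, iota, epsilon, nu, gamma, zeta, kappa, beta, delta, theta}); total cost 2 + 2 = 4.
The greedy pick D, E costs 5; no covering selection beats 4.

4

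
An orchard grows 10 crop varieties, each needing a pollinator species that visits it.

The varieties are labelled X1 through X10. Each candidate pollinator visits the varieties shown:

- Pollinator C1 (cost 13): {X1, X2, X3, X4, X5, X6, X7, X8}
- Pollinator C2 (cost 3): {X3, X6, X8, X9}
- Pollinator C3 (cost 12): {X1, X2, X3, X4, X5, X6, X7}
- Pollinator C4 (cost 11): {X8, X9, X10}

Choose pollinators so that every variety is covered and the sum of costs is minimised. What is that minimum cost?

C3, C4 together cover every variety (C3 ∪ C4 = {X1, X2, X3, X4, X5, X6, X7, X8, X9, X10}); total cost 12 + 11 = 23.
The greedy pick C2, C3, C4 costs 26; no covering selection beats 23.

23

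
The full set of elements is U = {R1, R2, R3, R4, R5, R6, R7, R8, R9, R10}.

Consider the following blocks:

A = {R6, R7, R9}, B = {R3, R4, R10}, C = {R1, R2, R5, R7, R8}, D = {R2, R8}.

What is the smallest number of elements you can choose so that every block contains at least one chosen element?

3

Take H = {R7, R8, R10}. Each listed block contains at least one of these, so H is a hitting set of size 3.
The blocks A, B, D are pairwise disjoint, so any hitting set needs a separate element for each — at least 3. Hence 3 is optimal.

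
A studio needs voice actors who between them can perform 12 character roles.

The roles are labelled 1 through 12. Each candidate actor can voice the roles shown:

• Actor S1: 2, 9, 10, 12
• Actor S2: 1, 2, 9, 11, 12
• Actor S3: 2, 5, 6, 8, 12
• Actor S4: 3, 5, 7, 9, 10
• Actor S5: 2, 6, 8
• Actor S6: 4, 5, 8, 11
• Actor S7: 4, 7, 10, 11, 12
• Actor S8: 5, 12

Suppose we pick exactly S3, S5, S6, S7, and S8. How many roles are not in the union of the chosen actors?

3

Union of S3, S5, S6, S7, S8 = {2, 4, 5, 6, 7, 8, 10, 11, 12}.
Not covered: 1, 3, 9 — 3 roles.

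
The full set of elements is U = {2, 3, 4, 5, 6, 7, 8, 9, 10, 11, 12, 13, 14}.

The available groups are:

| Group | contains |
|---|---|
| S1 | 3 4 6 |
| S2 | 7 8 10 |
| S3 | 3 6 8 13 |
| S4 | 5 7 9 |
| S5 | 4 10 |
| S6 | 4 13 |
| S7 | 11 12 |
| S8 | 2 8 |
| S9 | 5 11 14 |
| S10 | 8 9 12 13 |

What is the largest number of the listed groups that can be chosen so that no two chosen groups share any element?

4

S1, S4, S7, S8 are pairwise disjoint (S1={3,4,6}; S4={5,7,9}; S7={11,12}; S8={2,8}).
Every remaining group overlaps one of these, and no 5 of the listed groups are pairwise disjoint, so 4 is the maximum.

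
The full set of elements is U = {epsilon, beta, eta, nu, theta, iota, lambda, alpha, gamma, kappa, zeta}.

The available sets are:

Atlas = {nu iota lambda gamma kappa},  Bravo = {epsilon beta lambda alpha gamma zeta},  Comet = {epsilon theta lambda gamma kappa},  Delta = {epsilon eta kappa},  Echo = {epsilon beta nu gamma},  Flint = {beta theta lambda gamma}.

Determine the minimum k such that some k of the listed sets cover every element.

4

Atlas and Bravo and Delta and Flint together: Atlas ∪ Bravo ∪ Delta ∪ Flint = {epsilon, beta, eta, nu, theta, iota, lambda, alpha, gamma, kappa, zeta} — every element is covered.
No 3 of the 6 sets cover everything (all 20 combinations miss at least one element), so 4 is optimal.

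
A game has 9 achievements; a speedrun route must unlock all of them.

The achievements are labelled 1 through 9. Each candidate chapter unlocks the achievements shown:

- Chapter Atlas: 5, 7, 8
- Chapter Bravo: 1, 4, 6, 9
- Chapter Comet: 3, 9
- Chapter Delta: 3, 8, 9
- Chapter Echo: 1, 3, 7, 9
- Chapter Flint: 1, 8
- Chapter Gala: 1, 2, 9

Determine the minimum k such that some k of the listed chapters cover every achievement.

4

Atlas and Bravo and Comet and Gala together: Atlas ∪ Bravo ∪ Comet ∪ Gala = {1, 2, 3, 4, 5, 6, 7, 8, 9} — every achievement is covered.
No 3 of the 7 chapters cover everything (all 35 combinations miss at least one achievement), so 4 is optimal.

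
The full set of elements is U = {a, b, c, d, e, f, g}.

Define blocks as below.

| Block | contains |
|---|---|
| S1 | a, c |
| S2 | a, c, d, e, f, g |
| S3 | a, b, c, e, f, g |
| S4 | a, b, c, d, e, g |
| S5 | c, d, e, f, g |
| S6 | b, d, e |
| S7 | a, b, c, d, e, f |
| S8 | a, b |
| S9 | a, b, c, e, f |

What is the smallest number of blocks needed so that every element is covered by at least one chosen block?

S5 and S8 together: S5 ∪ S8 = {a, b, c, d, e, f, g} — every element is covered.
No single block has all 7 elements (the largest, S2, has 6), so 2 is optimal.

2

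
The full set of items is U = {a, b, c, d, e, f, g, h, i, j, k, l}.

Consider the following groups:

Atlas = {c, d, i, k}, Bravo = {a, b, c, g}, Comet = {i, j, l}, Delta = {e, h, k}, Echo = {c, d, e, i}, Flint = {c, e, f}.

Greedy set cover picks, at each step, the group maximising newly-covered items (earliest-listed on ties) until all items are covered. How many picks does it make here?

Greedy: pick Atlas (covers 4 new) → pick Bravo (covers 3 new) → pick Comet (covers 2 new) → pick Delta (covers 2 new) → pick Flint (covers 1 new). Total picks: 5.

5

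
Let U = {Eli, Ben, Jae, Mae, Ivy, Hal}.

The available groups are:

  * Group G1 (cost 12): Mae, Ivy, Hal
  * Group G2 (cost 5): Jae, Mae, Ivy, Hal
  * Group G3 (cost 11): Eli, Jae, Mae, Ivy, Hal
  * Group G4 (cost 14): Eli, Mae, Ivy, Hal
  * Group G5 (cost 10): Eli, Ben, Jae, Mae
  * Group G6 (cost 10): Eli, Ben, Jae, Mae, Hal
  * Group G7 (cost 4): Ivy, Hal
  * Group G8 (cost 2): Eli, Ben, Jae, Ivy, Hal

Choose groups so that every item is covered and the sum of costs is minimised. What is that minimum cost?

G2, G8 together cover every item (G2 ∪ G8 = {Eli, Ben, Jae, Mae, Ivy, Hal}); total cost 5 + 2 = 7.
No covering selection has total cost below 7.

7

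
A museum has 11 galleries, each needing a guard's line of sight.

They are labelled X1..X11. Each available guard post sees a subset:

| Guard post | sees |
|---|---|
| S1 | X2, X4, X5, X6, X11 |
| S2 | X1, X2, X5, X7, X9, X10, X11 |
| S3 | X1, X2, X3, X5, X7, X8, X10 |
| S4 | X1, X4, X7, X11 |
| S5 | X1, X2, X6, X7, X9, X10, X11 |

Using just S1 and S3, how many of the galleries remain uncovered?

Union of S1, S3 = {X1, X2, X3, X4, X5, X6, X7, X8, X10, X11}.
Not covered: X9 — 1 gallery.

1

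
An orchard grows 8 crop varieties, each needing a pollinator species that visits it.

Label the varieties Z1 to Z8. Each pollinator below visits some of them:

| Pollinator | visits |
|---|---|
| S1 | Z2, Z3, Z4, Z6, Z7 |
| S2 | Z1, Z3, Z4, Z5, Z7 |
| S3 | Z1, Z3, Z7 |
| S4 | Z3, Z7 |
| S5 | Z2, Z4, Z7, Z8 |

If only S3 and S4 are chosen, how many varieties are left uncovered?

Union of S3, S4 = {Z1, Z3, Z7}.
Not covered: Z2, Z4, Z5, Z6, Z8 — 5 varieties.

5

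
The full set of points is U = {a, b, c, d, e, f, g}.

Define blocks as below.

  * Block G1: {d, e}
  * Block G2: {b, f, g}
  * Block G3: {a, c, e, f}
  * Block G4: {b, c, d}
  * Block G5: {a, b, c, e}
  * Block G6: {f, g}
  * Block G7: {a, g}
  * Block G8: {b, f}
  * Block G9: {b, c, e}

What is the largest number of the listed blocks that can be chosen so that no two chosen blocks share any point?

G1, G7, G8 are pairwise disjoint (G1={d,e}; G7={a,g}; G8={b,f}).
Every remaining block overlaps one of these, and no 4 of the listed blocks are pairwise disjoint, so 3 is the maximum.

3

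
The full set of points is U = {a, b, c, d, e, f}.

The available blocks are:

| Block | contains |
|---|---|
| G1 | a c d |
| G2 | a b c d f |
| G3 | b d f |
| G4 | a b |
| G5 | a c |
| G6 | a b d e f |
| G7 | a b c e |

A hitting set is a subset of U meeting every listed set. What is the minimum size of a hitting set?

2

H = {a, b} meets every block (each contains at least one member of H), and |H| = 2.
The blocks G3, G5 are pairwise disjoint, so any hitting set needs a separate point for each — at least 2. Hence 2 is optimal.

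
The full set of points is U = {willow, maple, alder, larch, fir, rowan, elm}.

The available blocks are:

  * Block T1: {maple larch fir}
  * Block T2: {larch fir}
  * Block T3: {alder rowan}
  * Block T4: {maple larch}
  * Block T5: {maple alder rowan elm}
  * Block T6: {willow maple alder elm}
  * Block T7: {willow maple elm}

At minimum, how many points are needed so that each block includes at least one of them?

3

H = {maple, alder, fir} meets every block (each contains at least one member of H), and |H| = 3.
The blocks T2, T3, T7 are pairwise disjoint, so any hitting set needs a separate point for each — at least 3. Hence 3 is optimal.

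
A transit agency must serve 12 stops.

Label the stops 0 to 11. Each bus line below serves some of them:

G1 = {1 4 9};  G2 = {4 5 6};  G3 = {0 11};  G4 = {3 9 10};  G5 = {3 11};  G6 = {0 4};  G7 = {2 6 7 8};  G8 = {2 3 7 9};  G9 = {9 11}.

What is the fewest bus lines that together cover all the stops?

5

G1 and G2 and G3 and G4 and G7 together: G1 ∪ G2 ∪ G3 ∪ G4 ∪ G7 = {0, 1, 2, 3, 4, 5, 6, 7, 8, 9, 10, 11} — every stop is covered.
No 4 of the 9 bus lines cover everything (all 126 combinations miss at least one stop), so 5 is optimal.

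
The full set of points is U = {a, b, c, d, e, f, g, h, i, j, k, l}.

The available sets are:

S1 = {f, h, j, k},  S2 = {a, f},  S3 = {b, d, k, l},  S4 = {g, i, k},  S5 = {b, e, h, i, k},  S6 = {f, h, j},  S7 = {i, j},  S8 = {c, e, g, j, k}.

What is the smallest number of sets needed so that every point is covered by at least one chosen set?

Take {S2, S3, S5, S8}. Their union is {a, b, c, d, e, f, g, h, i, j, k, l}, which is all 12 points.
Only S8 contains c, so S8 is forced; the remaining 7 points need at least 3 more sets (each remaining set adds at most 3) — so at least 4 sets are needed, and 4 is optimal.

4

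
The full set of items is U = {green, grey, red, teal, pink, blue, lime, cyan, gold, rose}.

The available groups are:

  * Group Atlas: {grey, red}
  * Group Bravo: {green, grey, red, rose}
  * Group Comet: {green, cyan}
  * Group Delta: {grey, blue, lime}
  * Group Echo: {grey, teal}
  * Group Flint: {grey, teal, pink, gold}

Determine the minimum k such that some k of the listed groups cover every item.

4

Bravo, Comet, Delta, and Flint cover everything between them: the union {green, grey, red, teal, pink, blue, lime, cyan, gold, rose} is all of U.
Only Delta contains blue, so Delta is forced; the remaining 7 items need at least 3 more groups (each remaining group adds at most 3) — so at least 4 groups are needed, and 4 is optimal.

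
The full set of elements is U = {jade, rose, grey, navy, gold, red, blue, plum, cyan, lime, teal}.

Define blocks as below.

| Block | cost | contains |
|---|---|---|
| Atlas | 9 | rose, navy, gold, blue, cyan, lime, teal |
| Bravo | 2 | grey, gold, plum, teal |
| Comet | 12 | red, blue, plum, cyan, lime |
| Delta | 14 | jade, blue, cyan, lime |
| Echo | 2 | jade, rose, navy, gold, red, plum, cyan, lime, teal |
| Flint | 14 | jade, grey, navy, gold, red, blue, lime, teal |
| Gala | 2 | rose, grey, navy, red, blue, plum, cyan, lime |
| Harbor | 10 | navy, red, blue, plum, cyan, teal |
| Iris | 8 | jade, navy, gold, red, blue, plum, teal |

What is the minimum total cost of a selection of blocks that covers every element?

Echo, Gala together cover every element (Echo ∪ Gala = {jade, rose, grey, navy, gold, red, blue, plum, cyan, lime, teal}); total cost 2 + 2 = 4.
No covering selection has total cost below 4.

4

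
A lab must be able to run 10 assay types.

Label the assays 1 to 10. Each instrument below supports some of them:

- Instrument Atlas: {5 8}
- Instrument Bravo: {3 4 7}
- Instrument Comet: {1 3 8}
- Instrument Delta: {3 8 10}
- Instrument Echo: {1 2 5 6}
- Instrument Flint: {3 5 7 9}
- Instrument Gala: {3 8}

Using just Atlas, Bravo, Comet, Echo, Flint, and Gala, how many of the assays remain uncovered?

1

Union of Atlas, Bravo, Comet, Echo, Flint, Gala = {1, 2, 3, 4, 5, 6, 7, 8, 9}.
Not covered: 10 — 1 assay.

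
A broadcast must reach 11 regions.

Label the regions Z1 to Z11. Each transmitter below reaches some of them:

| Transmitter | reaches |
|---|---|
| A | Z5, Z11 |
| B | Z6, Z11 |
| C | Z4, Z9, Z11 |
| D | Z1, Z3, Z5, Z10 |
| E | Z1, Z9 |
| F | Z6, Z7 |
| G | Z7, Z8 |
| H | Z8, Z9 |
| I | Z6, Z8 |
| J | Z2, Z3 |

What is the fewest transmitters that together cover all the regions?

C and D and G and I and J together: C ∪ D ∪ G ∪ I ∪ J = {Z1, Z2, Z3, Z4, Z5, Z6, Z7, Z8, Z9, Z10, Z11} — every region is covered.
No 4 of the 10 transmitters cover everything (all 210 combinations miss at least one region), so 5 is optimal.

5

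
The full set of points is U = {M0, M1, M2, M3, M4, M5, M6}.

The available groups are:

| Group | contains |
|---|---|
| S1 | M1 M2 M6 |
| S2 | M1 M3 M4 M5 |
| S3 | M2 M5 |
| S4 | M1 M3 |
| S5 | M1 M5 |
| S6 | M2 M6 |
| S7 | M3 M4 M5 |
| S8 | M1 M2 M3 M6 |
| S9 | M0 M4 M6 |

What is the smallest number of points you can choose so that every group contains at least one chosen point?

The 3 points {M3, M5, M6} hit every group.
The groups S3, S4, S9 are pairwise disjoint, so any hitting set needs a separate point for each — at least 3. Hence 3 is optimal.

3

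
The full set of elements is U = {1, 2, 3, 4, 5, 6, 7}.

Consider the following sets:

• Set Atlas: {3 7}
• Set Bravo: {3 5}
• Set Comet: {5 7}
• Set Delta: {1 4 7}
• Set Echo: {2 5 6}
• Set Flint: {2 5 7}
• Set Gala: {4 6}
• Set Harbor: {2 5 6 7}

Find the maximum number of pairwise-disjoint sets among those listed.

Delta, Echo are pairwise disjoint (Delta={1,4,7}; Echo={2,5,6}).
Every remaining set overlaps one of these, and no 3 of the listed sets are pairwise disjoint, so 2 is the maximum.

2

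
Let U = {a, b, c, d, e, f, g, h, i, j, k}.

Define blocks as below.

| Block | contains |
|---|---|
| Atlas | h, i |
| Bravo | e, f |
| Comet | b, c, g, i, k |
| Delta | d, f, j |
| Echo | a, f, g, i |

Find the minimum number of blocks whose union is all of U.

5

Atlas, Bravo, Comet, Delta, and Echo cover everything between them: the union {a, b, c, d, e, f, g, h, i, j, k} is all of U.
No 4 of the 5 blocks cover everything (all 5 combinations miss at least one point), so 5 is optimal.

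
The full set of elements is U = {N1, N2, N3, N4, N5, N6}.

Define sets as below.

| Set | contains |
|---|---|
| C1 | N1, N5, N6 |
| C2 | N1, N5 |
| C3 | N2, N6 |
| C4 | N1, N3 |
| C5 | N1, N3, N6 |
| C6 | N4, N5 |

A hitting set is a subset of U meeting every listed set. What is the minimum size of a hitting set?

3

The 3 elements {N1, N4, N6} hit every set.
The sets C3, C4, C6 are pairwise disjoint, so any hitting set needs a separate element for each — at least 3. Hence 3 is optimal.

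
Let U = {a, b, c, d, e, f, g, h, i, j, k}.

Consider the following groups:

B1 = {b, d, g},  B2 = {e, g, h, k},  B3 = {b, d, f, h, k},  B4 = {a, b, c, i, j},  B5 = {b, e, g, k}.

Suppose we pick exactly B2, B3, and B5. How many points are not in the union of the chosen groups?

4

Union of B2, B3, B5 = {b, d, e, f, g, h, k}.
Not covered: a, c, i, j — 4 points.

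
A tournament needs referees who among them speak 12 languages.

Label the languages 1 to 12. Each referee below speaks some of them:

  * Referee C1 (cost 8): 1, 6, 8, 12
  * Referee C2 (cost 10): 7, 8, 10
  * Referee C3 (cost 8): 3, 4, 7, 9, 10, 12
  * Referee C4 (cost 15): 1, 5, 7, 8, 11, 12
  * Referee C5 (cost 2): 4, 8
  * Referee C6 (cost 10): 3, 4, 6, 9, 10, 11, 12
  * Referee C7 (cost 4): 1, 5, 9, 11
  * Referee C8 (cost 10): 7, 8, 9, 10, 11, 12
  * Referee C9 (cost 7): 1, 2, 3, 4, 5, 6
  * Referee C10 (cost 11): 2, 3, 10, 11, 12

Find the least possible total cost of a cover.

17

C8, C9 together cover every language (C8 ∪ C9 = {1, 2, 3, 4, 5, 6, 7, 8, 9, 10, 11, 12}); total cost 10 + 7 = 17.
The greedy pick C5, C7, C3, C9 costs 21; no covering selection beats 17.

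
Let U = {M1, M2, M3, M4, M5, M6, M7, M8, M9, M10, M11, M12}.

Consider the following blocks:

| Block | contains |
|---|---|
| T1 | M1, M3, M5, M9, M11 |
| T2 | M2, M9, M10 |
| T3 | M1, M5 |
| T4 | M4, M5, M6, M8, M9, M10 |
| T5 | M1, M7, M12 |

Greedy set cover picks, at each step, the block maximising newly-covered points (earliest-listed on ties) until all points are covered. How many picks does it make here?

Greedy: pick T4 (covers 6 new) → pick T1 (covers 3 new) → pick T5 (covers 2 new) → pick T2 (covers 1 new). Total picks: 4.

4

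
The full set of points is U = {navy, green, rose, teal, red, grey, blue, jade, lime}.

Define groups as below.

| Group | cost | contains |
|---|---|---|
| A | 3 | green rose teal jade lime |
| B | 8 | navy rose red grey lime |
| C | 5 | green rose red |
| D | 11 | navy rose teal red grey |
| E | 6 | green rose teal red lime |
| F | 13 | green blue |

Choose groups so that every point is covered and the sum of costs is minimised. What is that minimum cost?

A, B, F together cover every point (A ∪ B ∪ F = {navy, green, rose, teal, red, grey, blue, jade, lime}); total cost 3 + 8 + 13 = 24.
No covering selection has total cost below 24.

24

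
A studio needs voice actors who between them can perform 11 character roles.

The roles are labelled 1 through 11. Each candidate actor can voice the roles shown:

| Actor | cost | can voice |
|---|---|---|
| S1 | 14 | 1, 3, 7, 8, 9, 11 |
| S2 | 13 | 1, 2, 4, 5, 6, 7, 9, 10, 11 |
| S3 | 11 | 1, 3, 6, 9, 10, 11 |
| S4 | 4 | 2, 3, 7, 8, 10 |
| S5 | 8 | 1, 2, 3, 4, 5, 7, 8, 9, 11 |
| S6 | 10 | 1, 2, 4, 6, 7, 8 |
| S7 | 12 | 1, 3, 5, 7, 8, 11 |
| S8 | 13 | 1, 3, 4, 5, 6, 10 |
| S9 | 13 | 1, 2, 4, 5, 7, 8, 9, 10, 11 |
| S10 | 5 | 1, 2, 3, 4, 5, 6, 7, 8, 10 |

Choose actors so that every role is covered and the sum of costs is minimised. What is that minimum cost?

13

S5, S10 together cover every role (S5 ∪ S10 = {1, 2, 3, 4, 5, 6, 7, 8, 9, 10, 11}); total cost 8 + 5 = 13.
No covering selection has total cost below 13.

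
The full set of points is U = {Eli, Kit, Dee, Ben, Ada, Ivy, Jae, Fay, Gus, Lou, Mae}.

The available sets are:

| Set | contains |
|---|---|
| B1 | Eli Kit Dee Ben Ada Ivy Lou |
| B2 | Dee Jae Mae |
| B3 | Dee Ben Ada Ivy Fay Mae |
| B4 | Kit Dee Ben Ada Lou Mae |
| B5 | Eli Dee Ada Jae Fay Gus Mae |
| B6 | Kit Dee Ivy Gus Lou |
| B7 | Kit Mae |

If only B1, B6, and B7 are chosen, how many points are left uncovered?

2

Union of B1, B6, B7 = {Eli, Kit, Dee, Ben, Ada, Ivy, Gus, Lou, Mae}.
Not covered: Jae, Fay — 2 points.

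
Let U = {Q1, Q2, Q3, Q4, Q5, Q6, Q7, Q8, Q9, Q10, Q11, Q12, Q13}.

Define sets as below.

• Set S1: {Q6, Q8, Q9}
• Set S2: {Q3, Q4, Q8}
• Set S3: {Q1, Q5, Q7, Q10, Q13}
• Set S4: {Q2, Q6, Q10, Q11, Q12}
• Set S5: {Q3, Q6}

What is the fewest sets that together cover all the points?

S1, S2, S3, and S4 cover everything between them: the union {Q1, Q2, Q3, Q4, Q5, Q6, Q7, Q8, Q9, Q10, Q11, Q12, Q13} is all of U.
No 3 of the 5 sets cover everything (all 10 combinations miss at least one point), so 4 is optimal.

4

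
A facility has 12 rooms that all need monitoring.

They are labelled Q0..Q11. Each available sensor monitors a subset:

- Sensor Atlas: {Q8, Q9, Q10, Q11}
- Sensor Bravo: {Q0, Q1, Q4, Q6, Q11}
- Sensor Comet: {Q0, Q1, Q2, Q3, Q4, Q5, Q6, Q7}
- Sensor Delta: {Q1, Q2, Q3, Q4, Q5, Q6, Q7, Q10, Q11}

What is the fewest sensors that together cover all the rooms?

Take {Atlas, Comet}. Their union is {Q0, Q1, Q2, Q3, Q4, Q5, Q6, Q7, Q8, Q9, Q10, Q11}, which is all 12 rooms.
No single sensor has all 12 rooms (the largest, Delta, has 9), so 2 is optimal.

2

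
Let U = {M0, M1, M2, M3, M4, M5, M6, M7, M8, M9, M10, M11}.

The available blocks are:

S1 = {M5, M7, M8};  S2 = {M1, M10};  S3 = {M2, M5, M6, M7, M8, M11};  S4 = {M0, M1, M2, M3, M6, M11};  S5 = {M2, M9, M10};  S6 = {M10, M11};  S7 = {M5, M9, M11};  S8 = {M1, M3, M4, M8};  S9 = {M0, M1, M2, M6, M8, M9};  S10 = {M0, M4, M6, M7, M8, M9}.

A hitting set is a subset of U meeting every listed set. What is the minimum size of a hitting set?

3

Take H = {M8, M10, M11}. Each listed block contains at least one of these, so H is a hitting set of size 3.
No choice of 2 items meets every block, so 3 is the minimum.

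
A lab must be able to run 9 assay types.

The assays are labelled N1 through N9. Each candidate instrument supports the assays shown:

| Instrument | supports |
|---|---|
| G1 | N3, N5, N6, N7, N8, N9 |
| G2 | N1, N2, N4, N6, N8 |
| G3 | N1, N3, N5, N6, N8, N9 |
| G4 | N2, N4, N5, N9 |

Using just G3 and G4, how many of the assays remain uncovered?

Union of G3, G4 = {N1, N2, N3, N4, N5, N6, N8, N9}.
Not covered: N7 — 1 assay.

1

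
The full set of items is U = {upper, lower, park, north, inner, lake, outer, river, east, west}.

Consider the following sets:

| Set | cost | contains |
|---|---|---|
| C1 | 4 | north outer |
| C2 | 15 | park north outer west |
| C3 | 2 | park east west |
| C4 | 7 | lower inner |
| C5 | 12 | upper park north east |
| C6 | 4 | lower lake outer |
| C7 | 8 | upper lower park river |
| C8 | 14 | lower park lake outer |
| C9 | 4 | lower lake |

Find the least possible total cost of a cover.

C1, C3, C4, C6, C7 together cover every item (C1 ∪ C3 ∪ C4 ∪ C6 ∪ C7 = {upper, lower, park, north, inner, lake, outer, river, east, west}); total cost 4 + 2 + 7 + 4 + 8 = 25.
No covering selection has total cost below 25.

25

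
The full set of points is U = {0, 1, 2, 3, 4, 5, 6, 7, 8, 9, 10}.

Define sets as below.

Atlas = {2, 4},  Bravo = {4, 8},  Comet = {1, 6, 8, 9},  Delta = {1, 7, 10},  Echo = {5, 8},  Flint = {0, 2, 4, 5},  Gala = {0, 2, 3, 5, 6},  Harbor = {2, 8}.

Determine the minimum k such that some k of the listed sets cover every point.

4

Comet and Delta and Flint and Gala together: Comet ∪ Delta ∪ Flint ∪ Gala = {0, 1, 2, 3, 4, 5, 6, 7, 8, 9, 10} — every point is covered.
No 3 of the 8 sets cover everything (all 56 combinations miss at least one point), so 4 is optimal.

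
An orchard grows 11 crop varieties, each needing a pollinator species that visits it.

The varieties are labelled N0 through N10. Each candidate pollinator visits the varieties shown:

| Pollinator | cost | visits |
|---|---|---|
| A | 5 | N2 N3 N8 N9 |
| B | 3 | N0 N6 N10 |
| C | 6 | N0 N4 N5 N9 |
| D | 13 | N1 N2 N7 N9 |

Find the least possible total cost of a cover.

A, B, C, D together cover every variety (A ∪ B ∪ C ∪ D = {N0, N1, N2, N3, N4, N5, N6, N7, N8, N9, N10}); total cost 5 + 3 + 6 + 13 = 27.
No covering selection has total cost below 27.

27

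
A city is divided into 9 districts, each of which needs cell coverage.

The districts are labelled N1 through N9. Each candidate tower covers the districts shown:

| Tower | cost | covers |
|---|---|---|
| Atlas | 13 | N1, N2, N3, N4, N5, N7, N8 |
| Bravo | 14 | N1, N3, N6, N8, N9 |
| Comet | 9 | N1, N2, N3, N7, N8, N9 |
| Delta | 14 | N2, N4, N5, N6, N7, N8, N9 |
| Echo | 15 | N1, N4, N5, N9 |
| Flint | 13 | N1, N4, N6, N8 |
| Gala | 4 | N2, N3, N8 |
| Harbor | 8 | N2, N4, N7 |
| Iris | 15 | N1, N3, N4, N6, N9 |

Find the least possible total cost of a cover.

23

Comet, Delta together cover every district (Comet ∪ Delta = {N1, N2, N3, N4, N5, N6, N7, N8, N9}); total cost 9 + 14 = 23.
The greedy pick Gala, Delta, Comet costs 27; no covering selection beats 23.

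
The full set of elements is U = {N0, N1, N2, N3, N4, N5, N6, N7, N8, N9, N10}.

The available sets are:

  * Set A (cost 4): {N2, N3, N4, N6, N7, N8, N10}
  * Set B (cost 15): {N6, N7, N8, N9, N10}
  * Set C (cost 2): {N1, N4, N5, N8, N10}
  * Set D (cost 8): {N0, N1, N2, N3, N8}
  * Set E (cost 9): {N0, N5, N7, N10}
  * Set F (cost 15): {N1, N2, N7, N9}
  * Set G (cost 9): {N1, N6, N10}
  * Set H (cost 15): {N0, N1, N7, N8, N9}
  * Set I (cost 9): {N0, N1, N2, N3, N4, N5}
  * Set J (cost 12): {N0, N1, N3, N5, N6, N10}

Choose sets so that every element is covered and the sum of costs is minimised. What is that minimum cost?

21

A, C, H together cover every element (A ∪ C ∪ H = {N0, N1, N2, N3, N4, N5, N6, N7, N8, N9, N10}); total cost 4 + 2 + 15 = 21.
No covering selection has total cost below 21.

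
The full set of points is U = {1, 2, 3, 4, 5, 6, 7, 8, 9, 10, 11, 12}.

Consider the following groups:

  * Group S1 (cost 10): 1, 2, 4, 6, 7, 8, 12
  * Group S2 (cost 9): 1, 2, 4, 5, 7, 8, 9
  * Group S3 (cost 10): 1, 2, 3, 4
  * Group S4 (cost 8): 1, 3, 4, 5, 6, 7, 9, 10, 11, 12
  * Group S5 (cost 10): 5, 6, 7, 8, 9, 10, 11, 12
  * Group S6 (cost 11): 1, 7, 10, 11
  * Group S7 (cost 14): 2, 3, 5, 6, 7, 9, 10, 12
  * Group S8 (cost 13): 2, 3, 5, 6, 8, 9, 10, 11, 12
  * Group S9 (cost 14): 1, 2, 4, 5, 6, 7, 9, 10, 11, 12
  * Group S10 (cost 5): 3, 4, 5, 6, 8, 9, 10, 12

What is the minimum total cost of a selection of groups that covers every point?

S2, S4 together cover every point (S2 ∪ S4 = {1, 2, 3, 4, 5, 6, 7, 8, 9, 10, 11, 12}); total cost 9 + 8 = 17.
The greedy pick S10, S4, S2 costs 22; no covering selection beats 17.

17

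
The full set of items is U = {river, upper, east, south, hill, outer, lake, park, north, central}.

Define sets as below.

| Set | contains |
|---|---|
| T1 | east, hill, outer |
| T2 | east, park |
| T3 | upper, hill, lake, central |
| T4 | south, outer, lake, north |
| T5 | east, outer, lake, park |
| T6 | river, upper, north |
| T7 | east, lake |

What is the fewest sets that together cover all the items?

T2, T3, T4, and T6 cover everything between them: the union {river, upper, east, south, hill, outer, lake, park, north, central} is all of U.
No 3 of the 7 sets cover everything (all 35 combinations miss at least one item), so 4 is optimal.

4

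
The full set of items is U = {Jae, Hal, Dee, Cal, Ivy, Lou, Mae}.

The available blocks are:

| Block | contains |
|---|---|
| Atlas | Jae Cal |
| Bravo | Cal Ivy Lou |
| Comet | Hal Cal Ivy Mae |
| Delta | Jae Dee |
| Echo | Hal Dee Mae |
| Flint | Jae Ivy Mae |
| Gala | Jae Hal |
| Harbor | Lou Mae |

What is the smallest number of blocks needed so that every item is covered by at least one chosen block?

Take {Bravo, Echo, Flint}. Their union is {Jae, Hal, Dee, Cal, Ivy, Lou, Mae}, which is all 7 items.
No 2 of the 8 blocks cover everything (all 28 combinations miss at least one item), so 3 is optimal.

3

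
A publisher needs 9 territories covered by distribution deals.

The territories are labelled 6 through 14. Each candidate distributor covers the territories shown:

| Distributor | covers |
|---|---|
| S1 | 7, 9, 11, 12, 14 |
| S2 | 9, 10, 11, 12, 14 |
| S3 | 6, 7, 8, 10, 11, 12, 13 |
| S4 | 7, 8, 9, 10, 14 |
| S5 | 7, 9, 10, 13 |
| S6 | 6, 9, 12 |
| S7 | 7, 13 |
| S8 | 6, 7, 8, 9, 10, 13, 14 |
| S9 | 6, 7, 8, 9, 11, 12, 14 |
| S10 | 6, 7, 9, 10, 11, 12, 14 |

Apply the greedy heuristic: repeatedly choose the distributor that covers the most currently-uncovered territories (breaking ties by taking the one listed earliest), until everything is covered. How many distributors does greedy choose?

2

Greedy: pick S3 (covers 7 new) → pick S1 (covers 2 new). Total picks: 2.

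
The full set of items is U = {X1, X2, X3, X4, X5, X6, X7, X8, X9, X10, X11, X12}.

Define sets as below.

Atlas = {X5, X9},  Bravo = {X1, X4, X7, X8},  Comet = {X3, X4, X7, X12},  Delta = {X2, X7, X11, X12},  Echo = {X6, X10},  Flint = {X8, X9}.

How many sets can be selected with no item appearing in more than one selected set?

Atlas, Bravo, Echo are pairwise disjoint (Atlas={X5,X9}; Bravo={X1,X4,X7,X8}; Echo={X6,X10}).
Every remaining set overlaps one of these, and no 4 of the listed sets are pairwise disjoint, so 3 is the maximum.

3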